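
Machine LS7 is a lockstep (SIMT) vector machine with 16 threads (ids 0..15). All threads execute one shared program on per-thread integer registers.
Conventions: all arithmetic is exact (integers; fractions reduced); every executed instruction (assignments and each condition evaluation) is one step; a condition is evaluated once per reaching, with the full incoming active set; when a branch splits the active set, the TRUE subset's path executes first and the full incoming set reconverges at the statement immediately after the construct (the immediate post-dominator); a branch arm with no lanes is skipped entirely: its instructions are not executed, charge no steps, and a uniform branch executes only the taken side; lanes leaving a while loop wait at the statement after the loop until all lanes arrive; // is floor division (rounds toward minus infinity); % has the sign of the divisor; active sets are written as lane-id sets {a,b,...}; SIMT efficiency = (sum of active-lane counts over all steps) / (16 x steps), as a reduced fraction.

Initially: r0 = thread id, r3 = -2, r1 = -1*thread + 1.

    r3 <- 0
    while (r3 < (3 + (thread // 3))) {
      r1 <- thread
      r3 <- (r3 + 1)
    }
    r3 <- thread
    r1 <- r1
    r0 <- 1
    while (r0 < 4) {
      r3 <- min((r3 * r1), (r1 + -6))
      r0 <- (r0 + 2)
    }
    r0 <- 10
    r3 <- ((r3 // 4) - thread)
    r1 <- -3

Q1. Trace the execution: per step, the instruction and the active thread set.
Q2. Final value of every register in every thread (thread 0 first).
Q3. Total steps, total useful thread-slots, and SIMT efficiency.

step 0: r3 <- 0                      {0,1,2,3,4,5,6,7,8,9,10,11,12,13,14,15}
step 1: eval (r3 < (3 + (thread // 3))) {0,1,2,3,4,5,6,7,8,9,10,11,12,13,14,15}
step 2: r1 <- thread                 {0,1,2,3,4,5,6,7,8,9,10,11,12,13,14,15}
step 3: r3 <- (r3 + 1)               {0,1,2,3,4,5,6,7,8,9,10,11,12,13,14,15}
step 4: eval (r3 < (3 + (thread // 3))) {0,1,2,3,4,5,6,7,8,9,10,11,12,13,14,15}
step 5: r1 <- thread                 {0,1,2,3,4,5,6,7,8,9,10,11,12,13,14,15}
step 6: r3 <- (r3 + 1)               {0,1,2,3,4,5,6,7,8,9,10,11,12,13,14,15}
step 7: eval (r3 < (3 + (thread // 3))) {0,1,2,3,4,5,6,7,8,9,10,11,12,13,14,15}
step 8: r1 <- thread                 {0,1,2,3,4,5,6,7,8,9,10,11,12,13,14,15}
step 9: r3 <- (r3 + 1)               {0,1,2,3,4,5,6,7,8,9,10,11,12,13,14,15}
step 10: eval (r3 < (3 + (thread // 3))) {0,1,2,3,4,5,6,7,8,9,10,11,12,13,14,15}
step 11: r1 <- thread                 {3,4,5,6,7,8,9,10,11,12,13,14,15}
step 12: r3 <- (r3 + 1)               {3,4,5,6,7,8,9,10,11,12,13,14,15}
step 13: eval (r3 < (3 + (thread // 3))) {3,4,5,6,7,8,9,10,11,12,13,14,15}
step 14: r1 <- thread                 {6,7,8,9,10,11,12,13,14,15}
step 15: r3 <- (r3 + 1)               {6,7,8,9,10,11,12,13,14,15}
step 16: eval (r3 < (3 + (thread // 3))) {6,7,8,9,10,11,12,13,14,15}
step 17: r1 <- thread                 {9,10,11,12,13,14,15}
step 18: r3 <- (r3 + 1)               {9,10,11,12,13,14,15}
step 19: eval (r3 < (3 + (thread // 3))) {9,10,11,12,13,14,15}
step 20: r1 <- thread                 {12,13,14,15}
step 21: r3 <- (r3 + 1)               {12,13,14,15}
step 22: eval (r3 < (3 + (thread // 3))) {12,13,14,15}
step 23: r1 <- thread                 {15}
step 24: r3 <- (r3 + 1)               {15}
step 25: eval (r3 < (3 + (thread // 3))) {15}
step 26: r3 <- thread                 {0,1,2,3,4,5,6,7,8,9,10,11,12,13,14,15}
step 27: r1 <- r1                     {0,1,2,3,4,5,6,7,8,9,10,11,12,13,14,15}
step 28: r0 <- 1                      {0,1,2,3,4,5,6,7,8,9,10,11,12,13,14,15}
step 29: eval (r0 < 4)                {0,1,2,3,4,5,6,7,8,9,10,11,12,13,14,15}
step 30: r3 <- min((r3 * r1), (r1 + -6)) {0,1,2,3,4,5,6,7,8,9,10,11,12,13,14,15}
step 31: r0 <- (r0 + 2)               {0,1,2,3,4,5,6,7,8,9,10,11,12,13,14,15}
step 32: eval (r0 < 4)                {0,1,2,3,4,5,6,7,8,9,10,11,12,13,14,15}
step 33: r3 <- min((r3 * r1), (r1 + -6)) {0,1,2,3,4,5,6,7,8,9,10,11,12,13,14,15}
step 34: r0 <- (r0 + 2)               {0,1,2,3,4,5,6,7,8,9,10,11,12,13,14,15}
step 35: eval (r0 < 4)                {0,1,2,3,4,5,6,7,8,9,10,11,12,13,14,15}
step 36: r0 <- 10                     {0,1,2,3,4,5,6,7,8,9,10,11,12,13,14,15}
step 37: r3 <- ((r3 // 4) - thread)   {0,1,2,3,4,5,6,7,8,9,10,11,12,13,14,15}
step 38: r1 <- -3                     {0,1,2,3,4,5,6,7,8,9,10,11,12,13,14,15}

Answer: 39 steps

r0: 10,10,10,10,10,10,10,10,10,10,10,10,10,10,10,10
r3: -2,-3,-4,-6,-6,-7,-6,-7,-8,-9,-9,-10,-11,-12,-12,-13
r1: -3,-3,-3,-3,-3,-3,-3,-3,-3,-3,-3,-3,-3,-3,-3,-3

steps = 39; useful = 489; efficiency = 489/624 = 163/208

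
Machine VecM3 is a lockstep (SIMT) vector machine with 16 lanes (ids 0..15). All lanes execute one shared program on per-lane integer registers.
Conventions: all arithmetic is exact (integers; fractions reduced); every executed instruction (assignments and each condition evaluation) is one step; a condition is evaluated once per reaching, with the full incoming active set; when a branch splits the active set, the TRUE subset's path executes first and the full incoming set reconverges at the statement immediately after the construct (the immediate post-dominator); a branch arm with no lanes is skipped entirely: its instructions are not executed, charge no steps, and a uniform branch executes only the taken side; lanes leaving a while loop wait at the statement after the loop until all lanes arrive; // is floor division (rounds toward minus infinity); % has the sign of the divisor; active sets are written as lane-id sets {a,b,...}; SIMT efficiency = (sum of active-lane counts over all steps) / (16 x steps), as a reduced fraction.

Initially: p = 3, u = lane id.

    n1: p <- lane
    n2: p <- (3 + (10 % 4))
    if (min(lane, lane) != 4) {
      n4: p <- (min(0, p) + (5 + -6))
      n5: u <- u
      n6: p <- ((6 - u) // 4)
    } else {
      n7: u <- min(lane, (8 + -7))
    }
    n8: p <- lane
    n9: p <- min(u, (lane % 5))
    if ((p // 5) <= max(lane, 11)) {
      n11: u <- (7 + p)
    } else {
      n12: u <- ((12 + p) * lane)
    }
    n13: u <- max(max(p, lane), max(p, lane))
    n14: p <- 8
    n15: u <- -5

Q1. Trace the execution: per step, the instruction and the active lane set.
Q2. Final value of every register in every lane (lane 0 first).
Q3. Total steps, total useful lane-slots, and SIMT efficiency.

step 0: p <- lane                    {0,1,2,3,4,5,6,7,8,9,10,11,12,13,14,15}
step 1: p <- (3 + (10 % 4))          {0,1,2,3,4,5,6,7,8,9,10,11,12,13,14,15}
step 2: eval (min(lane, lane) != 4)  {0,1,2,3,4,5,6,7,8,9,10,11,12,13,14,15}
step 3: p <- (min(0, p) + (5 + -6))  {0,1,2,3,5,6,7,8,9,10,11,12,13,14,15}
step 4: u <- u                       {0,1,2,3,5,6,7,8,9,10,11,12,13,14,15}
step 5: p <- ((6 - u) // 4)          {0,1,2,3,5,6,7,8,9,10,11,12,13,14,15}
step 6: u <- min(lane, (8 + -7))     {4}
step 7: p <- lane                    {0,1,2,3,4,5,6,7,8,9,10,11,12,13,14,15}
step 8: p <- min(u, (lane % 5))      {0,1,2,3,4,5,6,7,8,9,10,11,12,13,14,15}
step 9: eval ((p // 5) <= max(lane, 11)) {0,1,2,3,4,5,6,7,8,9,10,11,12,13,14,15}
step 10: u <- (7 + p)                 {0,1,2,3,4,5,6,7,8,9,10,11,12,13,14,15}
step 11: u <- max(max(p, lane), max(p, lane)) {0,1,2,3,4,5,6,7,8,9,10,11,12,13,14,15}
step 12: p <- 8                       {0,1,2,3,4,5,6,7,8,9,10,11,12,13,14,15}
step 13: u <- -5                      {0,1,2,3,4,5,6,7,8,9,10,11,12,13,14,15}

Answer: 14 steps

p: 8,8,8,8,8,8,8,8,8,8,8,8,8,8,8,8
u: -5,-5,-5,-5,-5,-5,-5,-5,-5,-5,-5,-5,-5,-5,-5,-5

steps = 14; useful = 206; efficiency = 206/224 = 103/112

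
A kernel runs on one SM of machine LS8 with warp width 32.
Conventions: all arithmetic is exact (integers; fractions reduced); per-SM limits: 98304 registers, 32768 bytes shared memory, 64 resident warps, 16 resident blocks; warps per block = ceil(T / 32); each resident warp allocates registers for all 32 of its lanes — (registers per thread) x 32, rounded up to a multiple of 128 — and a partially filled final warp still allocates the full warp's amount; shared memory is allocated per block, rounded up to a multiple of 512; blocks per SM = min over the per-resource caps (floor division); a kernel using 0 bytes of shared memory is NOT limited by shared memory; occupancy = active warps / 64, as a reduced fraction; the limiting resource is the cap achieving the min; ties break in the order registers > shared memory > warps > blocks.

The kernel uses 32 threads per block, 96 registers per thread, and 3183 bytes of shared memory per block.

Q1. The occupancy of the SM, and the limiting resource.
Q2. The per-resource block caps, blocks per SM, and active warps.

Answer: occupancy 9/64, limited by shared memory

registers: 32 blocks
shared memory: 9 blocks
warps: 64 blocks
blocks: 16 blocks

Answer: 9 blocks, 9 active warps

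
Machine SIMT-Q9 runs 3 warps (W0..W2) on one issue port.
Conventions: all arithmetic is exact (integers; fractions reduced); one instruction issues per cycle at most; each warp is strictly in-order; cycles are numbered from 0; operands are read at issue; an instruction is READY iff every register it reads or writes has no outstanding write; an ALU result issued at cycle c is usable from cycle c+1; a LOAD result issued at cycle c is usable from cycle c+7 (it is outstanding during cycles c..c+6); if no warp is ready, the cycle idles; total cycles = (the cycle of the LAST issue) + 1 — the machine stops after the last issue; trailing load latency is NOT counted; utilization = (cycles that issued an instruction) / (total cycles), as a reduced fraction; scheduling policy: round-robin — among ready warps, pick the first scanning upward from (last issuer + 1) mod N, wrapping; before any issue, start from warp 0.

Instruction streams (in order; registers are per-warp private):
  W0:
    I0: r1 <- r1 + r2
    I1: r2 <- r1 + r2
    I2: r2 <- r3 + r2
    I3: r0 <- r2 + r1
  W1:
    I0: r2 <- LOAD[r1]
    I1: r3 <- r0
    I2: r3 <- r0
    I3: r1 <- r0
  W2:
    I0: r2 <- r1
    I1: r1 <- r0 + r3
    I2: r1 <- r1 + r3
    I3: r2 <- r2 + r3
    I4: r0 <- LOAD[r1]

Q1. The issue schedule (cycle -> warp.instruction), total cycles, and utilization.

cycle 0: W0.I0
cycle 1: W1.I0
cycle 2: W2.I0
cycle 3: W0.I1
cycle 4: W1.I1
cycle 5: W2.I1
cycle 6: W0.I2
cycle 7: W1.I2
cycle 8: W2.I2
cycle 9: W0.I3
cycle 10: W1.I3
cycle 11: W2.I3
cycle 12: W2.I4

Answer: 13 cycles, utilization 1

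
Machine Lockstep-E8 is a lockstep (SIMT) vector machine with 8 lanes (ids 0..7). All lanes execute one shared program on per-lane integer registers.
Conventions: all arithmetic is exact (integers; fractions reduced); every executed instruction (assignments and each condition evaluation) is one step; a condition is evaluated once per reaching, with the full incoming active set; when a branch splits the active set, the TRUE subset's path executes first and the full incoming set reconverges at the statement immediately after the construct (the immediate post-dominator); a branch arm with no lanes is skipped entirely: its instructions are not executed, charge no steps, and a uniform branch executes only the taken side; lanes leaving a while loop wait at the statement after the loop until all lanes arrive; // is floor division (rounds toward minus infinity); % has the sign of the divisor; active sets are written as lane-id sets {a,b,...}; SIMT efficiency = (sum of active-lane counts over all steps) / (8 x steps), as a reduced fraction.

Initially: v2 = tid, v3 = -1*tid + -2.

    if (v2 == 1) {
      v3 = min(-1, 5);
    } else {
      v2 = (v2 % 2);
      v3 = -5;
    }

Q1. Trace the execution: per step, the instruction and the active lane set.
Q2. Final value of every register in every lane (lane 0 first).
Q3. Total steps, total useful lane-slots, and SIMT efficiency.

step 0: eval (v2 == 1)               {0,1,2,3,4,5,6,7}
step 1: v3 <- min(-1, 5)             {1}
step 2: v2 <- (v2 % 2)               {0,2,3,4,5,6,7}
step 3: v3 <- -5                     {0,2,3,4,5,6,7}

Answer: 4 steps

v2: 0,1,0,1,0,1,0,1
v3: -5,-1,-5,-5,-5,-5,-5,-5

steps = 4; useful = 23; efficiency = 23/32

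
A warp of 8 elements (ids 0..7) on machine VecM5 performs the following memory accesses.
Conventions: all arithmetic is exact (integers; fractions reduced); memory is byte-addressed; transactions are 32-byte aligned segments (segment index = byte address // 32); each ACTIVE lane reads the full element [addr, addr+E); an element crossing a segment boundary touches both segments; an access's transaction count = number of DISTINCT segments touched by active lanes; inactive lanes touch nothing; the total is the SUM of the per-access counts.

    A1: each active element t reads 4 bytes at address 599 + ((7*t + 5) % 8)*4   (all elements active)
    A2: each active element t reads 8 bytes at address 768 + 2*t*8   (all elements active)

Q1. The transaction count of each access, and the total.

A1: 2 transactions
A2: 4 transactions

Answer: 2,4; total 6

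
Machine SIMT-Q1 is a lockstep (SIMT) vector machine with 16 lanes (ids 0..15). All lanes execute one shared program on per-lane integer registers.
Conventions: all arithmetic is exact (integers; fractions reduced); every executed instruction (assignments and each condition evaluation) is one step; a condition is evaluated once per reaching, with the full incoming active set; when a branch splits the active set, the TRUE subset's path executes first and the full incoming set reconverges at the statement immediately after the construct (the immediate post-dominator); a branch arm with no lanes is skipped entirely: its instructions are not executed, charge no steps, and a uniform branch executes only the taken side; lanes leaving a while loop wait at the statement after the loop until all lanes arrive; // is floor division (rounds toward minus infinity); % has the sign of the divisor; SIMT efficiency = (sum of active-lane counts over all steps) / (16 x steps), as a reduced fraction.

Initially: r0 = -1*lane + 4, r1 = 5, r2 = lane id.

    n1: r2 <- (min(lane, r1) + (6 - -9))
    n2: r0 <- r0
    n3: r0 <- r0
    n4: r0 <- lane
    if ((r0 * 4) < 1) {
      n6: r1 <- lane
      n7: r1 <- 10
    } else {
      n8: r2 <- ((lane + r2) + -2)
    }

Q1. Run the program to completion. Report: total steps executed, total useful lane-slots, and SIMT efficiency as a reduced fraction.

Answer: 8 steps, 97 useful, 97/128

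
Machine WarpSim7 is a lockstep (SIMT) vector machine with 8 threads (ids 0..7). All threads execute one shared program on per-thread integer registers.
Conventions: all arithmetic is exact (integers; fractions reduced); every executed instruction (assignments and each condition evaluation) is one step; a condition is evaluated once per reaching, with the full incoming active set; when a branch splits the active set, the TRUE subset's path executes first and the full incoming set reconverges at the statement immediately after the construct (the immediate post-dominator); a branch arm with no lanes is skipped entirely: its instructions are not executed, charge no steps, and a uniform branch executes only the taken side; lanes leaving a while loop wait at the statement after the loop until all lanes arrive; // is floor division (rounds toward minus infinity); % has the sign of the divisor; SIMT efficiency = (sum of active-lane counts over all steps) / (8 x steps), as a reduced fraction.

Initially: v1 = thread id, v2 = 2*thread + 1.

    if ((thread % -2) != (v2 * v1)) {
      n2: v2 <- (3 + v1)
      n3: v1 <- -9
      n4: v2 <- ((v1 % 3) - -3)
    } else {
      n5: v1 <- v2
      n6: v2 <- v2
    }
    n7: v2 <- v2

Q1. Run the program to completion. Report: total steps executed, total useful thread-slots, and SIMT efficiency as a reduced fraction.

Answer: 7 steps, 39 useful, 39/56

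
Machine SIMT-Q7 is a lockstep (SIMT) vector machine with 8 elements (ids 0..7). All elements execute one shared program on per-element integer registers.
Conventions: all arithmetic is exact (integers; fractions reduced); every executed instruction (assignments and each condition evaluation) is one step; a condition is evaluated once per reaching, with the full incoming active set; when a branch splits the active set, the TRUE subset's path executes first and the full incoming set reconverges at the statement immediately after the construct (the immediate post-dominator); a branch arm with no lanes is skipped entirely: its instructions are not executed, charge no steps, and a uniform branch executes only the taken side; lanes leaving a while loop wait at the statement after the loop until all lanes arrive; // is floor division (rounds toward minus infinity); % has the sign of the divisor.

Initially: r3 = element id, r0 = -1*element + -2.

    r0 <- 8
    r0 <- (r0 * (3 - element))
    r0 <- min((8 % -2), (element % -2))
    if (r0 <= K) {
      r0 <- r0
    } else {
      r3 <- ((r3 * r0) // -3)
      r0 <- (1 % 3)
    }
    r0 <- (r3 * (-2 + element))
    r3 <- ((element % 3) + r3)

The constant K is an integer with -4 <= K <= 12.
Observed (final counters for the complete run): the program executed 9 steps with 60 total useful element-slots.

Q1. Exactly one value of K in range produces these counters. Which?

Answer: K = -1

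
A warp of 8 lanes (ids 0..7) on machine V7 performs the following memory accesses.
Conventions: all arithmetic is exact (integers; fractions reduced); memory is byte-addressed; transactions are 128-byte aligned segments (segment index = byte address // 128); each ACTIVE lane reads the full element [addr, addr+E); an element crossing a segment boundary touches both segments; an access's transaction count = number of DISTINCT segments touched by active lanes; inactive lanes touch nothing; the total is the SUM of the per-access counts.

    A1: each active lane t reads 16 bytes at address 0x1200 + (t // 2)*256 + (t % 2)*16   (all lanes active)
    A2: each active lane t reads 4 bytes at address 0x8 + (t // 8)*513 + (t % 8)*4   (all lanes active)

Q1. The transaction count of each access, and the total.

A1: 4 transactions
A2: 1 transaction

Answer: 4,1; total 5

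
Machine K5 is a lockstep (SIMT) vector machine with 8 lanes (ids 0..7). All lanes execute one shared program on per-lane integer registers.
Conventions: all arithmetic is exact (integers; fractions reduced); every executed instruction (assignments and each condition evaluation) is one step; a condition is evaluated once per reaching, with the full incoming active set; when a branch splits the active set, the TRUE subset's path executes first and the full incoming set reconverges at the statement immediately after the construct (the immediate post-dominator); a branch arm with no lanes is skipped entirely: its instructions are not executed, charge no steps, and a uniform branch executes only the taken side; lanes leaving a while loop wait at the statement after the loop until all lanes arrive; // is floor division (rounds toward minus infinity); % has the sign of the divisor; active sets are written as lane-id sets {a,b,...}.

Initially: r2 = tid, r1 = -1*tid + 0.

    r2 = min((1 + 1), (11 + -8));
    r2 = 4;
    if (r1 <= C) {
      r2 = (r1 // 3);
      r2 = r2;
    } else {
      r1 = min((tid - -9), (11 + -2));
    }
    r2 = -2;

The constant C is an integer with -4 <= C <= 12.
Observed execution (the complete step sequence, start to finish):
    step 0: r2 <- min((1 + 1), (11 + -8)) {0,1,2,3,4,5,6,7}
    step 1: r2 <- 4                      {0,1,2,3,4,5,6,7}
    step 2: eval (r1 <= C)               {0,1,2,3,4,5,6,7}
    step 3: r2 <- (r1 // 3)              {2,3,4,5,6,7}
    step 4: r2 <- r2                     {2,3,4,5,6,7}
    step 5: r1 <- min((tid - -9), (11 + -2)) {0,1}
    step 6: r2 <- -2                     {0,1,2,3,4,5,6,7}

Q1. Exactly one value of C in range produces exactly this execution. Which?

Answer: C = -2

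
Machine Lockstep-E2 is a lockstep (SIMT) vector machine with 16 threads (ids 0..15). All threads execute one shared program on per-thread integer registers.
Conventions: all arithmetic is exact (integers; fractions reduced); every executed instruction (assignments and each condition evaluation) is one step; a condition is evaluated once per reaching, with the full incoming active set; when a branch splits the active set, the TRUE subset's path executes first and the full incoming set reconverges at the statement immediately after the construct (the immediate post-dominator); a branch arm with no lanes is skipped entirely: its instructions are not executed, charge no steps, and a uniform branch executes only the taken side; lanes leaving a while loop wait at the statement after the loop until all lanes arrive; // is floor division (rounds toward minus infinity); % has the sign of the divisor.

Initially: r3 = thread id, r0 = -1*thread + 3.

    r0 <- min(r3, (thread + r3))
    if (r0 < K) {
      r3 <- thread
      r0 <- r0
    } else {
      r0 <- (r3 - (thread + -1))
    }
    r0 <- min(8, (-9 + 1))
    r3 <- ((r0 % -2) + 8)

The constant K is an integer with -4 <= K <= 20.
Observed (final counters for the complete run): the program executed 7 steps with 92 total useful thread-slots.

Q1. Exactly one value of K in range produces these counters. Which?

Answer: K = 12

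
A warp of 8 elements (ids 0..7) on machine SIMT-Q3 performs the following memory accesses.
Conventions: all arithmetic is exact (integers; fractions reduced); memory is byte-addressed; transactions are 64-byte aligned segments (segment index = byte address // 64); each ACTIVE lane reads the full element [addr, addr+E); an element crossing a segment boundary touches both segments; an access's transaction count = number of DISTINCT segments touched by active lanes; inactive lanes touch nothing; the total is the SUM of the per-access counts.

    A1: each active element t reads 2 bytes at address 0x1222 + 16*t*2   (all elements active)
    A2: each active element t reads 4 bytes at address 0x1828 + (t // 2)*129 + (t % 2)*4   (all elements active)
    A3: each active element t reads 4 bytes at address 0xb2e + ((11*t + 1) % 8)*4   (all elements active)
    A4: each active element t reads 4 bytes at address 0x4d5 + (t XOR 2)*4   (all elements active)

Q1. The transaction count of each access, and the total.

A1: 5 transactions
A2: 4 transactions
A3: 2 transactions
A4: 1 transaction

Answer: 5,4,2,1; total 12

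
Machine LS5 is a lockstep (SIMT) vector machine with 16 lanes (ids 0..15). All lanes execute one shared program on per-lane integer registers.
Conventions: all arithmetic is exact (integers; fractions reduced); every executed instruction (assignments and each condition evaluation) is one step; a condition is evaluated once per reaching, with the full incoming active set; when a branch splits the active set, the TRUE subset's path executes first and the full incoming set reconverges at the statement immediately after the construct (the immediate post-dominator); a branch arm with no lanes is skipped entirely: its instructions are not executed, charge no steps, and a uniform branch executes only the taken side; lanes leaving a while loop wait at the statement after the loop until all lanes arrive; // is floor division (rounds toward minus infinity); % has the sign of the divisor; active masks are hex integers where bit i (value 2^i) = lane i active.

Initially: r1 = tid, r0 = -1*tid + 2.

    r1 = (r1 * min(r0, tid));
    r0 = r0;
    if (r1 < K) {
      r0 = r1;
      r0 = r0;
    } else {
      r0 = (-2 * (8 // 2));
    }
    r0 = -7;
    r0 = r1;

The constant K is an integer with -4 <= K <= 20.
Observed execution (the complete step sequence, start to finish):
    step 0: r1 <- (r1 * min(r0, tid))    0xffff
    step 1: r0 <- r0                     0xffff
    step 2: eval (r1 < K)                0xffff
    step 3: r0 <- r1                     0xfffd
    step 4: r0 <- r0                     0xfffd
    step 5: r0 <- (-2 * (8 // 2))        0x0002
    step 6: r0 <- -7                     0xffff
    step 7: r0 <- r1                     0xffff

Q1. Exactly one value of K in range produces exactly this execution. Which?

Answer: K = 1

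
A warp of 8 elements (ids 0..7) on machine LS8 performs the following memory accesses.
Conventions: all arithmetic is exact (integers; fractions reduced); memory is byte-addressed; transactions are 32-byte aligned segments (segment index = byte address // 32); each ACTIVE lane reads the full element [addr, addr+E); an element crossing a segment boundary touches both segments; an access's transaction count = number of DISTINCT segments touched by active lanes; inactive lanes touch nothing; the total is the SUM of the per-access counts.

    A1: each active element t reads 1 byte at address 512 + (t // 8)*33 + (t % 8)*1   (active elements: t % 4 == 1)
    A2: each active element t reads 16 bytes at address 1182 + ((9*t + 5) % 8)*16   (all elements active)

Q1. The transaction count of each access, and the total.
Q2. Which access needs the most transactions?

A1: 1 transaction
A2: 5 transactions

Answer: 1,5; total 6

Answer: A2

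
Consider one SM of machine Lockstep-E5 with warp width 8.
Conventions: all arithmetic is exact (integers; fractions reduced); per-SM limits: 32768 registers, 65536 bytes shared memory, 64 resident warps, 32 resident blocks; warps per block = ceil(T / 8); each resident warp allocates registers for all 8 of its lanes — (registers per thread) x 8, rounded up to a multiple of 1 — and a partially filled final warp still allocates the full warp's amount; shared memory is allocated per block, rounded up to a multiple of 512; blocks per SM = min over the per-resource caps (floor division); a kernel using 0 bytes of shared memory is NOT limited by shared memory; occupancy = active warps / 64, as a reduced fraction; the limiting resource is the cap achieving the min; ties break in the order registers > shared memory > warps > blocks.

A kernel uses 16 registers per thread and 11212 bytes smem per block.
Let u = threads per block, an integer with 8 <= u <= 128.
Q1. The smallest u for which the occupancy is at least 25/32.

Answer: u = 73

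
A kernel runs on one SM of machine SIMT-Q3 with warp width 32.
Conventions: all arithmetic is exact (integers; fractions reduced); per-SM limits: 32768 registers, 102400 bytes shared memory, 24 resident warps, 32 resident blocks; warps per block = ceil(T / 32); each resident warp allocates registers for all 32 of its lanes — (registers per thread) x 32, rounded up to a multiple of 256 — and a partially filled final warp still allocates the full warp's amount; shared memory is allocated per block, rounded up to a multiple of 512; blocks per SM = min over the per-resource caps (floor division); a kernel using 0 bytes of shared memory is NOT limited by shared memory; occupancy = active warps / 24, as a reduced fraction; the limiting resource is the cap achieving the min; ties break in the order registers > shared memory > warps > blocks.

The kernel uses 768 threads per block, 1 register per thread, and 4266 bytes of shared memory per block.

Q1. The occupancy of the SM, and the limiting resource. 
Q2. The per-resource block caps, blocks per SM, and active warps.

Answer: occupancy 1, limited by warps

registers: 5 blocks
shared memory: 22 blocks
warps: 1 block
blocks: 32 blocks

Answer: 1 block, 24 active warps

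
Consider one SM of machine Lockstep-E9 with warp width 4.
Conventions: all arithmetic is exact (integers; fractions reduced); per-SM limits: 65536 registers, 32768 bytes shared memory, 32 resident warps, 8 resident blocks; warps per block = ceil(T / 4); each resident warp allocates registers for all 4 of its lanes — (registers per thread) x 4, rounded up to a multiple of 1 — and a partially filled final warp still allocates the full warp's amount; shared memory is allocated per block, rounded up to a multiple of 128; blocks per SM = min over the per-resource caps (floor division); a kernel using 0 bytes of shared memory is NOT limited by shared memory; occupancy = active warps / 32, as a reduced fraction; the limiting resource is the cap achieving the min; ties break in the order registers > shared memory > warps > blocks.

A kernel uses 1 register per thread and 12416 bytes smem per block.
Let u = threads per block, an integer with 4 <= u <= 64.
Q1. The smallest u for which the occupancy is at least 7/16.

Answer: u = 25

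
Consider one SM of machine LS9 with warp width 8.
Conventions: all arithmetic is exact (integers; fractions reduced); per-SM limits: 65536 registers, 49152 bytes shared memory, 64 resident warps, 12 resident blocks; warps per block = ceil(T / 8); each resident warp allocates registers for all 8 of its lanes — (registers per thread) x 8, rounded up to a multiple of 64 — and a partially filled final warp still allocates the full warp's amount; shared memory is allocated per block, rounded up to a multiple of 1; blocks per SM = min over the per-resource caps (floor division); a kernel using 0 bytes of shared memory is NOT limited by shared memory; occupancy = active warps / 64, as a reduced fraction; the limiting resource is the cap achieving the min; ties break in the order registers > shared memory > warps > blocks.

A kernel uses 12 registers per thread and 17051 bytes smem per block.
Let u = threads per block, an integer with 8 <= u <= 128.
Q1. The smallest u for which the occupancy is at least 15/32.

Answer: u = 113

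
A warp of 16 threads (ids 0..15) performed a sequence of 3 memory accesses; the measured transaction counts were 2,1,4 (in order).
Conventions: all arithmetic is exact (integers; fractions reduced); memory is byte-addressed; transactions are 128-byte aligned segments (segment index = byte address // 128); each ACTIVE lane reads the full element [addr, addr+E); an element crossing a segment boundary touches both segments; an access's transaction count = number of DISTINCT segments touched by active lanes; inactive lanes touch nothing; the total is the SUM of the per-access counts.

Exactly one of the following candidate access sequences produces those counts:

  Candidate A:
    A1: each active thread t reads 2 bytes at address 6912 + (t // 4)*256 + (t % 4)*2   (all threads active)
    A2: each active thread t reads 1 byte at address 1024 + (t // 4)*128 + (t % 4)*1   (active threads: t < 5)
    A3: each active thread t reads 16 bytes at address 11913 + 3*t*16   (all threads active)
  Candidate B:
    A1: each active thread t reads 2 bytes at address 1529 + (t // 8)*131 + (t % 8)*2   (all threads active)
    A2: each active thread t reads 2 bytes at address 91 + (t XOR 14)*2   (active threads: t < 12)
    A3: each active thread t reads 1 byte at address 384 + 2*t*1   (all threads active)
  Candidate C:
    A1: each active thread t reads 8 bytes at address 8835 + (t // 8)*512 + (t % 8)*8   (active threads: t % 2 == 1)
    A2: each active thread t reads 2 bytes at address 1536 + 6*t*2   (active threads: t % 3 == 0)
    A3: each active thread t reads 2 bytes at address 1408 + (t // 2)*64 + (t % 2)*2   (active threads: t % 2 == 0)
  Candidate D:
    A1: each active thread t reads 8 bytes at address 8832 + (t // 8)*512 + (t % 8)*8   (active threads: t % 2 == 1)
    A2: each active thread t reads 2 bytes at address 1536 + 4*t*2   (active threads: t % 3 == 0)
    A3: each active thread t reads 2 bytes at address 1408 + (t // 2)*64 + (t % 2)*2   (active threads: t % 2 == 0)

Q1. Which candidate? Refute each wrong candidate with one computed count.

A: A1 gives 4 transactions, not 2
B: A1 gives 3 transactions, not 2
C: A2 gives 2 transactions, not 1
D: all counts match (2,1,4)

Answer: D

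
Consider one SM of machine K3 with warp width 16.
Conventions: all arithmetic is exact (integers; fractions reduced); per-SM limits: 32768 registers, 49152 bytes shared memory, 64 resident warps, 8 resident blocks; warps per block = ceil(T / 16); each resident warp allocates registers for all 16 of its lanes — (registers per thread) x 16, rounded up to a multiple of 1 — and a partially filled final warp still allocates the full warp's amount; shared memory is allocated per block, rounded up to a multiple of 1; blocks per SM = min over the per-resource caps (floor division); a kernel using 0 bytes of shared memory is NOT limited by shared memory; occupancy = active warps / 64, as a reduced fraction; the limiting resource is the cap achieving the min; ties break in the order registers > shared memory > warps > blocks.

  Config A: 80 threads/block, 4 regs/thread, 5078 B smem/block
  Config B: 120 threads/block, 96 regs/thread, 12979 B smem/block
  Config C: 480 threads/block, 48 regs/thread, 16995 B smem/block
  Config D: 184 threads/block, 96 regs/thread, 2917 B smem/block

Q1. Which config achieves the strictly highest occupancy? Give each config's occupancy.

occupancies: A 5/8, B 1/4, C 15/32, D 3/16

Answer: A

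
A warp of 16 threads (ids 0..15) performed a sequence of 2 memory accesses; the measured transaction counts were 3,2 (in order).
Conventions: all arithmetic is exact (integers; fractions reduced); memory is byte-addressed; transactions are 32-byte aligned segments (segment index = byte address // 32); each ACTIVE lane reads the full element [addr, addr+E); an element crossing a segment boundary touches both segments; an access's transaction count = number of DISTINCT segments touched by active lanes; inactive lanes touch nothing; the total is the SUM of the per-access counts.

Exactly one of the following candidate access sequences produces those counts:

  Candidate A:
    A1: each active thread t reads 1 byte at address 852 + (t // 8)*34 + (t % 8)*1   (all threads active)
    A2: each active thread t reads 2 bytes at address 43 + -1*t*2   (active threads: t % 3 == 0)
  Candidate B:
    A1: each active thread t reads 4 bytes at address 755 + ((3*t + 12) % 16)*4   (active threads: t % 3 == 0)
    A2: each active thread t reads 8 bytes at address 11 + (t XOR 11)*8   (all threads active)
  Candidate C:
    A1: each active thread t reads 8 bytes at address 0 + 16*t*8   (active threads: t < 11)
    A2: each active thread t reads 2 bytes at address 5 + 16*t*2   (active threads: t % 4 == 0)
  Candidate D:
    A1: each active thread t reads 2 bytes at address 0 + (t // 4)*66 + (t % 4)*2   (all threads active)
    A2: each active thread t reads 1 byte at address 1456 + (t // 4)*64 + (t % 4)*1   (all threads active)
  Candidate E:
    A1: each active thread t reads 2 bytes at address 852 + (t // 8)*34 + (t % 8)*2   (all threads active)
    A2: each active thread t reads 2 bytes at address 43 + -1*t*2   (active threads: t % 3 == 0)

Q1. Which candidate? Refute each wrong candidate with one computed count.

A: A1 gives 2 transactions, not 3
B: A2 gives 5 transactions, not 2
C: A1 gives 11 transactions, not 3
D: A1 gives 4 transactions, not 3
E: all counts match (3,2)

Answer: E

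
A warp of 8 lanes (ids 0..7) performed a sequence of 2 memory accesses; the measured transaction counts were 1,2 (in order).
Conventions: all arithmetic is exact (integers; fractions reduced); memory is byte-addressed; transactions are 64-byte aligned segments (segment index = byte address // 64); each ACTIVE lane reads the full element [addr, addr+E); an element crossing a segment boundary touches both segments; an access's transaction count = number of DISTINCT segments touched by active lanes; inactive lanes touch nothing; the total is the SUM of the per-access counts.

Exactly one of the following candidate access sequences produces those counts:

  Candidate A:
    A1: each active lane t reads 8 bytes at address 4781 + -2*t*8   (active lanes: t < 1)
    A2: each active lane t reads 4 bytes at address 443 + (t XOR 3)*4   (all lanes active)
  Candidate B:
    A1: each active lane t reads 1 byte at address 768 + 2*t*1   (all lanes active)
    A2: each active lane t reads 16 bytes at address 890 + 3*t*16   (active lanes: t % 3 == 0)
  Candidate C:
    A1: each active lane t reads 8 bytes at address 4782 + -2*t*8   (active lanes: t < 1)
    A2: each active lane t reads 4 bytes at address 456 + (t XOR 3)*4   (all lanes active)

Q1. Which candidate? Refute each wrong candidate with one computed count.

B: A2 gives 4 transactions, not 2
C: A2 gives 1 transaction, not 2
A: all counts match (1,2)

Answer: A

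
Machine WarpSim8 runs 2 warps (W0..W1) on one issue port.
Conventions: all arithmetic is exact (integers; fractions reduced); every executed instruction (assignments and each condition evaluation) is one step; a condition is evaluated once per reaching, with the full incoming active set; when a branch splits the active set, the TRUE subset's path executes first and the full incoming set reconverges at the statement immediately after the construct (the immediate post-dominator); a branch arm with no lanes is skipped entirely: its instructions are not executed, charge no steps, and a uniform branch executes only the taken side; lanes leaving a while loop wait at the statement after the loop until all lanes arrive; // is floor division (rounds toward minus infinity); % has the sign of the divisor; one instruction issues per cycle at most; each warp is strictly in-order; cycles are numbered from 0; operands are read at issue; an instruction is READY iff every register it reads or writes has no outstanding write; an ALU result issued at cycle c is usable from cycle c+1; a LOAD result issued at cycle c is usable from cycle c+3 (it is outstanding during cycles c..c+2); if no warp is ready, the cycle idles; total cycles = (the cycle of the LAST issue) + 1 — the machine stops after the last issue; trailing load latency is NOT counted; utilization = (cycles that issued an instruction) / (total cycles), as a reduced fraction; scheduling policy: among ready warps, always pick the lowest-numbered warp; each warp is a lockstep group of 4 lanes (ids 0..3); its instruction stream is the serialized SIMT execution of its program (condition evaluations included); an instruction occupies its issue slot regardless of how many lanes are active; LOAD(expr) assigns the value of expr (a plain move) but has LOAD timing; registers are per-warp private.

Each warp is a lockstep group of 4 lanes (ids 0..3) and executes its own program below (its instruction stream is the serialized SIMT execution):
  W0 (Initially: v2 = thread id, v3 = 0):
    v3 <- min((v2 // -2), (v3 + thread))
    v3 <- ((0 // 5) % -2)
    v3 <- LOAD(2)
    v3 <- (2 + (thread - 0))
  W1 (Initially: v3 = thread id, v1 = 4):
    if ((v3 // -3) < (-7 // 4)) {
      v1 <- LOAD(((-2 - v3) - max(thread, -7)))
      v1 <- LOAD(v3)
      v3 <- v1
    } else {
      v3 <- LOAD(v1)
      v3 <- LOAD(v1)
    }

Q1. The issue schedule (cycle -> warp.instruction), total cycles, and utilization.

cycle 0: W0.I0
cycle 1: W0.I1
cycle 2: W0.I2
cycle 3: W1.I0
cycle 4: W1.I1
cycle 5: W0.I3
cycle 6: idle
cycle 7: W1.I2

Answer: 8 cycles, utilization 7/8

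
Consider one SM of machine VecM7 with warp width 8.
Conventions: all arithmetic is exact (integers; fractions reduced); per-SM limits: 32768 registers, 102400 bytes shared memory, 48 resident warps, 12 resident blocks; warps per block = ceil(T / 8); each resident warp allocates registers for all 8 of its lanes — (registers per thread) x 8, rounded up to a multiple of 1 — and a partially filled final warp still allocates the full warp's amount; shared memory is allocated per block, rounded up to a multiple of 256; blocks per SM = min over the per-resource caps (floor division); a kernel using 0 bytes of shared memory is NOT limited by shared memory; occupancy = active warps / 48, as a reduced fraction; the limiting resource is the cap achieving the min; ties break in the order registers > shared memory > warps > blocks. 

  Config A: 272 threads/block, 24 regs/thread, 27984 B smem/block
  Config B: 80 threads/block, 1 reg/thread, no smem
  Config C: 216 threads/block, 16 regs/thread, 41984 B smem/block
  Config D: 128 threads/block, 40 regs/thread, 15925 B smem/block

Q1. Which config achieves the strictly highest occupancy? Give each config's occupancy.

occupancies: A 17/24, B 5/6, C 9/16, D 1

Answer: D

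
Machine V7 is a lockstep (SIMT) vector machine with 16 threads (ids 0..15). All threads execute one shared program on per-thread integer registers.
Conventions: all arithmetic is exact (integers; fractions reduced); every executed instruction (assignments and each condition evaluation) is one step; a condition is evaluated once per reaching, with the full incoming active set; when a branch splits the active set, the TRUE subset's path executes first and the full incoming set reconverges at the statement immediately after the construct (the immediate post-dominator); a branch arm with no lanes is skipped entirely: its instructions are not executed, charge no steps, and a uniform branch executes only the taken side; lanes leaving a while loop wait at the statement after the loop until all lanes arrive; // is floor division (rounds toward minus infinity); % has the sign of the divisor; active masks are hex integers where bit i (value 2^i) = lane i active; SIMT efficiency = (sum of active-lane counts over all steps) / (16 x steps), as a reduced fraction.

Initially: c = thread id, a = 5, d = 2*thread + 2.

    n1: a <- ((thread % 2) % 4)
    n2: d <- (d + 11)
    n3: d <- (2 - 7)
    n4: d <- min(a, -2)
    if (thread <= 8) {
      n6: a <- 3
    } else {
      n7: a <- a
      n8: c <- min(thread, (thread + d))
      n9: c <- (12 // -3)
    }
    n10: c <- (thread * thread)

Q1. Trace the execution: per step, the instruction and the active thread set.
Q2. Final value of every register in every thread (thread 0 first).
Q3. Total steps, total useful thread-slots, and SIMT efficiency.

step 0: a <- ((thread % 2) % 4)      0xffff
step 1: d <- (d + 11)                0xffff
step 2: d <- (2 - 7)                 0xffff
step 3: d <- min(a, -2)              0xffff
step 4: eval (thread <= 8)           0xffff
step 5: a <- 3                       0x01ff
step 6: a <- a                       0xfe00
step 7: c <- min(thread, (thread + d)) 0xfe00
step 8: c <- (12 // -3)              0xfe00
step 9: c <- (thread * thread)       0xffff

Answer: 10 steps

c: 0,1,4,9,16,25,36,49,64,81,100,121,144,169,196,225
a: 3,3,3,3,3,3,3,3,3,1,0,1,0,1,0,1
d: -2,-2,-2,-2,-2,-2,-2,-2,-2,-2,-2,-2,-2,-2,-2,-2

steps = 10; useful = 126; efficiency = 126/160 = 63/80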